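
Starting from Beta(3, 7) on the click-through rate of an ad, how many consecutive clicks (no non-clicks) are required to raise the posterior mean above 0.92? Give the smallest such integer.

After k clicks and 0 non-clicks the posterior is Beta(3+k, 7), with mean (3+k)/(3+7+k).
Set (3+k)/(10+k) > 0.92 and solve: k > (0.92·10 − 3)/(1 − 0.92) = 77.500.
The smallest integer exceeding 77.500 is 78, and checking k=78: (81)/(88) = 0.9205 > 0.92.

k = 78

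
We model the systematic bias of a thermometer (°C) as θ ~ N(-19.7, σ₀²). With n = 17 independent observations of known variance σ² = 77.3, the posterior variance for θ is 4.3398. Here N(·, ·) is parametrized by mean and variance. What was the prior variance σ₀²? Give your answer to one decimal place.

σ₀² = 95.2

For the Normal–Normal model with known σ², precisions add: τ_n = τ₀ + n/σ².
So 1/σ₀² = 1/4.3398 − 17/77.3 = 0.230425 − 0.219922 = 0.010503.
Hence σ₀² = 1/0.010503 ≈ 95.2.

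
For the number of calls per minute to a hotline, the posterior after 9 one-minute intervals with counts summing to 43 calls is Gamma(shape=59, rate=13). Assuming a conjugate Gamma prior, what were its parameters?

Gamma(shape=16, rate=4)

A Gamma(α, β) prior (rate parametrization) on a Poisson rate with n observations summing to S gives posterior Gamma(α+S, β+n).
So α = 59 − 43 = 16 and β = 13 − 9 = 4.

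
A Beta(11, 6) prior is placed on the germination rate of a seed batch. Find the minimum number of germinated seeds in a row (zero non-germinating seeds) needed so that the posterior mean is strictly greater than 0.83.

After k germinated seeds and 0 non-germinating seeds the posterior is Beta(11+k, 6), with mean (11+k)/(11+6+k).
Set (11+k)/(17+k) > 0.83 and solve: k > (0.83·17 − 11)/(1 − 0.83) = 18.294.
The smallest integer exceeding 18.294 is 19, and checking k=19: (30)/(36) = 0.8333 > 0.83.

k = 19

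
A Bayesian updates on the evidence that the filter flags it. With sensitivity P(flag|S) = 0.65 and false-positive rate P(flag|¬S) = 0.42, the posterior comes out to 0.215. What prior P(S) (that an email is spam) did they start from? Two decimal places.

Bayes' rule in odds form gives O(S|E) = O(S)·[P(E|S)/P(E|¬S)], hence O(S) = O(S|E)/LR.
Posterior odds = 0.215/(1−0.215) = 0.2739. LR = 0.65/0.42 = 1.5476.
Prior odds = 0.2739/1.5476 = 0.1770, so P(S) = 0.1770/(1+0.1770) ≈ 0.15.

P(S) = 0.15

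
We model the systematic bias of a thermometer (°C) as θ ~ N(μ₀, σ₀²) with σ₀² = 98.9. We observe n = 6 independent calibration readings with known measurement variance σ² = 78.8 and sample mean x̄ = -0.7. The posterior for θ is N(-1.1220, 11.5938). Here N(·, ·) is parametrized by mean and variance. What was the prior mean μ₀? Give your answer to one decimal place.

The posterior mean is a precision-weighted average: μ_n = (τ₀μ₀ + τ_data·x̄)/(τ₀+τ_data), with τ₀=1/σ₀² and τ_data=n/σ².
Here τ₀ = 1/98.9 = 0.010111 and τ_data = 6/78.8 = 0.076142, so τ_n = 0.086253.
Rearranging for μ₀: μ₀ = (μ_n·τ_n − τ_data·x̄)/τ₀ = (-1.1220·0.086253 − 0.076142·-0.7) / 0.010111 = -0.043476/0.010111 ≈ -4.3.

μ₀ = -4.3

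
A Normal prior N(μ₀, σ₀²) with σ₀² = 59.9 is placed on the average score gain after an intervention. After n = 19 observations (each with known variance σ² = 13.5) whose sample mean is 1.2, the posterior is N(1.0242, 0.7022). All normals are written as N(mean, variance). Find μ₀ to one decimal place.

With known observation variance, the Normal–Normal posterior has precision τ_n = τ₀ + n/σ² and mean μ_n = (τ₀μ₀ + (n/σ²)x̄)/τ_n.
Here τ₀ = 1/59.9 = 0.016694 and τ_data = 19/13.5 = 1.407407, so τ_n = 1.424101.
Rearranging for μ₀: μ₀ = (μ_n·τ_n − τ_data·x̄)/τ₀ = (1.0242·1.424101 − 1.407407·1.2) / 0.016694 = -0.230324/0.016694 ≈ -13.8.

μ₀ = -13.8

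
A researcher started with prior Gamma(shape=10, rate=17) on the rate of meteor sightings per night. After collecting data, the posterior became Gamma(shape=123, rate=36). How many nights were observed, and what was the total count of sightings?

n = 19 nights with total 113 sightings

Gamma–Poisson conjugacy: posterior shape = α + Σxᵢ, posterior rate = β + n.
Matching: Σxᵢ = 123 − 10 = 113 and n = 36 − 17 = 19.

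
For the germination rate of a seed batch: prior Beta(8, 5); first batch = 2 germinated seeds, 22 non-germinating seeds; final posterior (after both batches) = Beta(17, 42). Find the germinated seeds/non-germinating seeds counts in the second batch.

7 germinated seeds and 15 non-germinating seeds

Sequential conjugate updates are equivalent to a single update on the pooled data, so total successes = posterior α − prior α and total failures = posterior β − prior β.
Total across both batches: 17−8=9 germinated seeds, 42−5=37 non-germinating seeds.
Subtract the first batch: 9−2=7 germinated seeds and 37−22=15 non-germinating seeds.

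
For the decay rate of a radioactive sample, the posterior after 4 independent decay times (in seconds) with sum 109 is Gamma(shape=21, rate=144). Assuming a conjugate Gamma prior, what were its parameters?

Gamma–exponential conjugacy: posterior shape = α + n, posterior rate = β + Σtᵢ.
So α = 21 − 4 = 17 and β = 144 − 109 = 35.

Gamma(shape=17, rate=35)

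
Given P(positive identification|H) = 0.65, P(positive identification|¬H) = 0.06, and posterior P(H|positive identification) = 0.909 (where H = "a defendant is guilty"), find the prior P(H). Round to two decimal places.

In odds form, posterior odds = prior odds × likelihood ratio, so prior odds = posterior odds ÷ LR.
Posterior odds = 0.909/(1−0.909) = 9.9890. LR = 0.65/0.06 = 10.8333.
Prior odds = 9.9890/10.8333 = 0.9221, so P(H) = 0.9221/(1+0.9221) ≈ 0.48.

P(H) = 0.48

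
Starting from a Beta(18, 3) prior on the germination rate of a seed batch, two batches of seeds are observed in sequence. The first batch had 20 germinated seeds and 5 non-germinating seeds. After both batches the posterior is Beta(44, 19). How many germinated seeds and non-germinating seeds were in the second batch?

6 germinated seeds and 11 non-germinating seeds

Sequential conjugate updates are equivalent to a single update on the pooled data, so total successes = posterior α − prior α and total failures = posterior β − prior β.
Total across both batches: 44−18=26 germinated seeds, 19−3=16 non-germinating seeds.
Subtract the first batch: 26−20=6 germinated seeds and 16−5=11 non-germinating seeds.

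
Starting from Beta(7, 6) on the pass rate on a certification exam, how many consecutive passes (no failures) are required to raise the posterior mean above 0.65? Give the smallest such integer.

After k passes and 0 failures the posterior is Beta(7+k, 6), with mean (7+k)/(7+6+k).
Set (7+k)/(13+k) > 0.65 and solve: k > (0.65·13 − 7)/(1 − 0.65) = 4.143.
The smallest integer exceeding 4.143 is 5.

k = 5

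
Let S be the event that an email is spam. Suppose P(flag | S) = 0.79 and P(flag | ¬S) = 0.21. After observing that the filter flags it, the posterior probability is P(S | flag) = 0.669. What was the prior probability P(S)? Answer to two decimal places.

Bayes' rule in odds form gives O(S|E) = O(S)·[P(E|S)/P(E|¬S)], hence O(S) = O(S|E)/LR.
Posterior odds = 0.669/(1−0.669) = 2.0211. LR = 0.79/0.21 = 3.7619.
Prior odds = 2.0211/3.7619 = 0.5373, so P(S) = 0.5373/(1+0.5373) ≈ 0.35.

P(S) = 0.35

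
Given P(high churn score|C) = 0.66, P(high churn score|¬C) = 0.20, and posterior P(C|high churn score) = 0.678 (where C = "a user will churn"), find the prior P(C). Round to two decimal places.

P(C) = 0.39

Bayes' rule in odds form gives O(C|E) = O(C)·[P(E|C)/P(E|¬C)], hence O(C) = O(C|E)/LR.
Posterior odds = 0.678/(1−0.678) = 2.1056. LR = 0.66/0.20 = 3.3000.
Prior odds = 2.1056/3.3000 = 0.6381, so P(C) = 0.6381/(1+0.6381) ≈ 0.39.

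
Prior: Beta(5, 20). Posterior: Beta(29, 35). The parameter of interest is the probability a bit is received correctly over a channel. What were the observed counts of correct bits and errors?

Under Beta–binomial conjugacy the posterior parameters are (α+s, β+f).
Match parameters: s=29−5=24, f=35−20=15.

24 correct bits and 15 errors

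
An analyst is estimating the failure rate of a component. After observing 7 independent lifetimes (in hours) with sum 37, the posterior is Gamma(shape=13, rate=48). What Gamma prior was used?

Gamma(shape=6, rate=11)

For an exponential likelihood with a Gamma(α, β) prior on the rate, n observations with total T give posterior Gamma(α+n, β+T).
So α = 13 − 7 = 6 and β = 48 − 37 = 11.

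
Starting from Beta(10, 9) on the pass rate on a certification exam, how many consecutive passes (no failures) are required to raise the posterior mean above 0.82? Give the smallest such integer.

After k passes and 0 failures the posterior is Beta(10+k, 9), with mean (10+k)/(10+9+k).
Set (10+k)/(19+k) > 0.82 and solve: k > (0.82·19 − 10)/(1 − 0.82) = 31.000.
The smallest integer exceeding 31.000 is 32, and checking k=32: (42)/(51) = 0.8235 > 0.82.

k = 32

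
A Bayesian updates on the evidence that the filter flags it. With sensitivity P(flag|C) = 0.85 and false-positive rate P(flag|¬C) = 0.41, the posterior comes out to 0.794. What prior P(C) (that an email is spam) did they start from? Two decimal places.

P(C) = 0.65

In odds form, posterior odds = prior odds × likelihood ratio, so prior odds = posterior odds ÷ LR.
Posterior odds = 0.794/(1−0.794) = 3.8544. LR = 0.85/0.41 = 2.0732.
Prior odds = 3.8544/2.0732 = 1.8592, so P(C) = 1.8592/(1+1.8592) ≈ 0.65.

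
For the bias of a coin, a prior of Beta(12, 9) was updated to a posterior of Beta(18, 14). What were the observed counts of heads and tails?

Beta is conjugate to the binomial likelihood: posterior = Beta(α+s, β+f).
So s = 18 − 12 = 6 and f = 14 − 9 = 5.

6 heads and 5 tails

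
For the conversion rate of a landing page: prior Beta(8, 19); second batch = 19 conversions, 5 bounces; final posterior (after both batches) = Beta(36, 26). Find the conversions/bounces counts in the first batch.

9 conversions and 2 bounces

Because Beta–binomial updating is additive in the counts, the combined data contributed (α_post−α_prior, β_post−β_prior) successes and failures.
Total across both batches: 36−8=28 conversions, 26−19=7 bounces.
Subtract the second batch: 28−19=9 conversions and 7−5=2 bounces.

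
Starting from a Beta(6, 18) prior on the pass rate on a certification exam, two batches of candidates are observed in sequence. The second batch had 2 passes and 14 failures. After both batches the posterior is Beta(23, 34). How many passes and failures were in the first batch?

15 passes and 2 failures

Sequential conjugate updates are equivalent to a single update on the pooled data, so total successes = posterior α − prior α and total failures = posterior β − prior β.
Total across both batches: 23−6=17 passes, 34−18=16 failures.
Subtract the second batch: 17−2=15 passes and 16−14=2 failures.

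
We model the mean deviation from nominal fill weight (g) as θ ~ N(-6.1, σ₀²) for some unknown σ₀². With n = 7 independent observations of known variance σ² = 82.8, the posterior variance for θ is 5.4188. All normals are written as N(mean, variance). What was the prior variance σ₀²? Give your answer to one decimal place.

σ₀² = 10.0

For the Normal–Normal model with known σ², precisions add: τ_n = τ₀ + n/σ².
So 1/σ₀² = 1/5.4188 − 7/82.8 = 0.184543 − 0.084541 = 0.100002.
Hence σ₀² = 1/0.100002 ≈ 10.0.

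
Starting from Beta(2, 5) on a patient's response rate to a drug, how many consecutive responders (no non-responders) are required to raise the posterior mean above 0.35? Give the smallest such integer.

After k responders and 0 non-responders the posterior is Beta(2+k, 5), with mean (2+k)/(2+5+k).
Set (2+k)/(7+k) > 0.35 and solve: k > (0.35·7 − 2)/(1 − 0.35) = 0.692.
The smallest integer exceeding 0.692 is 1.

k = 1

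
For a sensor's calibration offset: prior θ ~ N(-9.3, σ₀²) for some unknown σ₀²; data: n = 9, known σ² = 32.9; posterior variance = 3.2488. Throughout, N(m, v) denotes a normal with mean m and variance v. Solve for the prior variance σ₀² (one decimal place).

Posterior precision equals prior precision plus data precision: 1/σ_n² = 1/σ₀² + n/σ².
So 1/σ₀² = 1/3.2488 − 9/32.9 = 0.307806 − 0.273556 = 0.034250.
Hence σ₀² = 1/0.034250 ≈ 29.2.

σ₀² = 29.2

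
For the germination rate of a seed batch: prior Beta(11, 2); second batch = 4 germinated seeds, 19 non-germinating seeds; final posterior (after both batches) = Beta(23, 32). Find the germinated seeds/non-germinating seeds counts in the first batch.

Sequential conjugate updates are equivalent to a single update on the pooled data, so total successes = posterior α − prior α and total failures = posterior β − prior β.
Total across both batches: 23−11=12 germinated seeds, 32−2=30 non-germinating seeds.
Subtract the second batch: 12−4=8 germinated seeds and 30−19=11 non-germinating seeds.

8 germinated seeds and 11 non-germinating seeds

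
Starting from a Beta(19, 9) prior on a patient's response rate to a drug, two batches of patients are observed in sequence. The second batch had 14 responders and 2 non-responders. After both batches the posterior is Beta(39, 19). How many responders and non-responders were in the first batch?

6 responders and 8 non-responders

Because Beta–binomial updating is additive in the counts, the combined data contributed (α_post−α_prior, β_post−β_prior) successes and failures.
Total across both batches: 39−19=20 responders, 19−9=10 non-responders.
Subtract the second batch: 20−14=6 responders and 10−2=8 non-responders.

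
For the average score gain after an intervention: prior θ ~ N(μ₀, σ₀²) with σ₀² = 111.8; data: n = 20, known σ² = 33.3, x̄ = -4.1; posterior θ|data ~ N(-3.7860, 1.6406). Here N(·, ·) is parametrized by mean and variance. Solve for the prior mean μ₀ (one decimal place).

μ₀ = 17.3

The posterior mean is a precision-weighted average: μ_n = (τ₀μ₀ + τ_data·x̄)/(τ₀+τ_data), with τ₀=1/σ₀² and τ_data=n/σ².
Here τ₀ = 1/111.8 = 0.008945 and τ_data = 20/33.3 = 0.600601, so τ_n = 0.609546.
Rearranging for μ₀: μ₀ = (μ_n·τ_n − τ_data·x̄)/τ₀ = (-3.7860·0.609546 − 0.600601·-4.1) / 0.008945 = 0.154723/0.008945 ≈ 17.3.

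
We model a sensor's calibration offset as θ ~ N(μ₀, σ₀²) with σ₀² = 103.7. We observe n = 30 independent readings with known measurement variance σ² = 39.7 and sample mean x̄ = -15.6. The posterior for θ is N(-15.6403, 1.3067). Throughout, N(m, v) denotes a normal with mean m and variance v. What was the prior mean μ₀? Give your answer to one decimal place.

The posterior mean is a precision-weighted average: μ_n = (τ₀μ₀ + τ_data·x̄)/(τ₀+τ_data), with τ₀=1/σ₀² and τ_data=n/σ².
Here τ₀ = 1/103.7 = 0.009643 and τ_data = 30/39.7 = 0.755668, so τ_n = 0.765311.
Rearranging for μ₀: μ₀ = (μ_n·τ_n − τ_data·x̄)/τ₀ = (-15.6403·0.765311 − 0.755668·-15.6) / 0.009643 = -0.181273/0.009643 ≈ -18.8.

μ₀ = -18.8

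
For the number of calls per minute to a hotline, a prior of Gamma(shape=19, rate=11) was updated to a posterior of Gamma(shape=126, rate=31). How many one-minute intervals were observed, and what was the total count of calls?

Gamma–Poisson conjugacy: posterior shape = α + Σxᵢ, posterior rate = β + n.
Matching: Σxᵢ = 126 − 19 = 107 and n = 31 − 11 = 20.

n = 20 one-minute intervals with total 107 calls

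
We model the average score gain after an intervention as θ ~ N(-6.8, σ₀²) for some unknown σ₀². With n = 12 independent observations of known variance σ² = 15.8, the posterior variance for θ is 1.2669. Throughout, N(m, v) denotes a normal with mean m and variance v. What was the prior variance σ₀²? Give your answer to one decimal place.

For the Normal–Normal model with known σ², precisions add: τ_n = τ₀ + n/σ².
So 1/σ₀² = 1/1.2669 − 12/15.8 = 0.789328 − 0.759494 = 0.029834.
Hence σ₀² = 1/0.029834 ≈ 33.5.

σ₀² = 33.5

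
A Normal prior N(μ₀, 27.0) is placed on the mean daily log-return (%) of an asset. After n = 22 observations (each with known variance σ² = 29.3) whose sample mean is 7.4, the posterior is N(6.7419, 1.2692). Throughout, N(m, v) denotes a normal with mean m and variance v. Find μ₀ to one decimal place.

The posterior mean is a precision-weighted average: μ_n = (τ₀μ₀ + τ_data·x̄)/(τ₀+τ_data), with τ₀=1/σ₀² and τ_data=n/σ².
Here τ₀ = 1/27.0 = 0.037037 and τ_data = 22/29.3 = 0.750853, so τ_n = 0.787890.
Rearranging for μ₀: μ₀ = (μ_n·τ_n − τ_data·x̄)/τ₀ = (6.7419·0.787890 − 0.750853·7.4) / 0.037037 = -0.244437/0.037037 ≈ -6.6.

μ₀ = -6.6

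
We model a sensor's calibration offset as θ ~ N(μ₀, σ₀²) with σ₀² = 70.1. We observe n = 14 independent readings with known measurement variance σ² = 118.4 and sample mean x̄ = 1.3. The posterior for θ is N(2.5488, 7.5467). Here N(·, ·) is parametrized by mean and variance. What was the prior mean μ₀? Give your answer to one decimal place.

With known observation variance, the Normal–Normal posterior has precision τ_n = τ₀ + n/σ² and mean μ_n = (τ₀μ₀ + (n/σ²)x̄)/τ_n.
Here τ₀ = 1/70.1 = 0.014265 and τ_data = 14/118.4 = 0.118243, so τ_n = 0.132508.
Rearranging for μ₀: μ₀ = (μ_n·τ_n − τ_data·x̄)/τ₀ = (2.5488·0.132508 − 0.118243·1.3) / 0.014265 = 0.184020/0.014265 ≈ 12.9.

μ₀ = 12.9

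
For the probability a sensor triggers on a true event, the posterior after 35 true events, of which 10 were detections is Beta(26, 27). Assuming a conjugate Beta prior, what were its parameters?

Under Beta–binomial conjugacy the posterior parameters are (a+s, b+f).
So a = 26 − 10 = 16 and b = 27 − 25 = 2.

Beta(16, 2)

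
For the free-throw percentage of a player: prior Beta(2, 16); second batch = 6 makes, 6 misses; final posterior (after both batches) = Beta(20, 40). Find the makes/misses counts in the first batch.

Because Beta–binomial updating is additive in the counts, the combined data contributed (α_post−α_prior, β_post−β_prior) successes and failures.
Total across both batches: 20−2=18 makes, 40−16=24 misses.
Subtract the second batch: 18−6=12 makes and 24−6=18 misses.

12 makes and 18 misses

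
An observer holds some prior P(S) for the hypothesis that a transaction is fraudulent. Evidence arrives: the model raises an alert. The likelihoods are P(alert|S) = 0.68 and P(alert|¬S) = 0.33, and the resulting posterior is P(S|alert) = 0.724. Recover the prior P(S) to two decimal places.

P(S) = 0.56

Bayes' rule in odds form gives O(S|E) = O(S)·[P(E|S)/P(E|¬S)], hence O(S) = O(S|E)/LR.
Posterior odds = 0.724/(1−0.724) = 2.6232. LR = 0.68/0.33 = 2.0606.
Prior odds = 2.6232/2.0606 = 1.2730, so P(S) = 1.2730/(1+1.2730) ≈ 0.56.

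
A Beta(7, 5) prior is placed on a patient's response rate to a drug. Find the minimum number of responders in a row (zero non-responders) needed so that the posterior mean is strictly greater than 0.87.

After k responders and 0 non-responders the posterior is Beta(7+k, 5), with mean (7+k)/(7+5+k).
Set (7+k)/(12+k) > 0.87 and solve: k > (0.87·12 − 7)/(1 − 0.87) = 26.462.
The smallest integer exceeding 26.462 is 27.

k = 27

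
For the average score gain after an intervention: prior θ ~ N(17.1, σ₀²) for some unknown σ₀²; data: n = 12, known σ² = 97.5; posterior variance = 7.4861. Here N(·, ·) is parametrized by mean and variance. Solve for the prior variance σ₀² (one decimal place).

σ₀² = 95.2

Posterior precision equals prior precision plus data precision: 1/σ_n² = 1/σ₀² + n/σ².
So 1/σ₀² = 1/7.4861 − 12/97.5 = 0.133581 − 0.123077 = 0.010504.
Hence σ₀² = 1/0.010504 ≈ 95.2.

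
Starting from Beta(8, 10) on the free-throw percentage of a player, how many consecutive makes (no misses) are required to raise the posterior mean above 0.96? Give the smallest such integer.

k = 233

After k makes and 0 misses the posterior is Beta(8+k, 10), with mean (8+k)/(8+10+k).
Set (8+k)/(18+k) > 0.96 and solve: k > (0.96·18 − 8)/(1 − 0.96) = 232.000.
The smallest integer exceeding 232.000 is 233.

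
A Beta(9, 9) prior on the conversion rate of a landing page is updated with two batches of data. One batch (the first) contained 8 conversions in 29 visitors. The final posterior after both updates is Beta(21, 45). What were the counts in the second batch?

Because Beta–binomial updating is additive in the counts, the combined data contributed (α_post−α_prior, β_post−β_prior) successes and failures.
Total across both batches: 21−9=12 conversions, 45−9=36 bounces.
Subtract the first batch: 12−8=4 conversions and 36−21=15 bounces.

4 conversions and 15 bounces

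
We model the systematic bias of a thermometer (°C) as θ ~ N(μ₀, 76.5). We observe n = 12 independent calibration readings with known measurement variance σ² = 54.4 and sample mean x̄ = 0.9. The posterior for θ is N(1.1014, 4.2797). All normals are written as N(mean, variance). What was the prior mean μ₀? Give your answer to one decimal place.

μ₀ = 4.5

The posterior mean is a precision-weighted average: μ_n = (τ₀μ₀ + τ_data·x̄)/(τ₀+τ_data), with τ₀=1/σ₀² and τ_data=n/σ².
Here τ₀ = 1/76.5 = 0.013072 and τ_data = 12/54.4 = 0.220588, so τ_n = 0.233660.
Rearranging for μ₀: μ₀ = (μ_n·τ_n − τ_data·x̄)/τ₀ = (1.1014·0.233660 − 0.220588·0.9) / 0.013072 = 0.058824/0.013072 ≈ 4.5.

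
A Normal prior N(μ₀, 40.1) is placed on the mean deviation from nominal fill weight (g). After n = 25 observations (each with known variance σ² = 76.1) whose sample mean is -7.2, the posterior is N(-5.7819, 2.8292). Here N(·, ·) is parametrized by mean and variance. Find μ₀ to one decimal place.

The posterior mean is a precision-weighted average: μ_n = (τ₀μ₀ + τ_data·x̄)/(τ₀+τ_data), with τ₀=1/σ₀² and τ_data=n/σ².
Here τ₀ = 1/40.1 = 0.024938 and τ_data = 25/76.1 = 0.328515, so τ_n = 0.353453.
Rearranging for μ₀: μ₀ = (μ_n·τ_n − τ_data·x̄)/τ₀ = (-5.7819·0.353453 − 0.328515·-7.2) / 0.024938 = 0.321678/0.024938 ≈ 12.9.

μ₀ = 12.9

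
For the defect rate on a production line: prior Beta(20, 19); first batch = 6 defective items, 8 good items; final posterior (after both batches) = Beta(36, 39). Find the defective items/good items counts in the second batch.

Sequential conjugate updates are equivalent to a single update on the pooled data, so total successes = posterior α − prior α and total failures = posterior β − prior β.
Total across both batches: 36−20=16 defective items, 39−19=20 good items.
Subtract the first batch: 16−6=10 defective items and 20−8=12 good items.

10 defective items and 12 good items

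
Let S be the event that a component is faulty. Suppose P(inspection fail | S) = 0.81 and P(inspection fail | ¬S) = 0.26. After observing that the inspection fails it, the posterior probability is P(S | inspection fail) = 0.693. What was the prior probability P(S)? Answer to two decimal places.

In odds form, posterior odds = prior odds × likelihood ratio, so prior odds = posterior odds ÷ LR.
Posterior odds = 0.693/(1−0.693) = 2.2573. LR = 0.81/0.26 = 3.1154.
Prior odds = 2.2573/3.1154 = 0.7246, so P(S) = 0.7246/(1+0.7246) ≈ 0.42.

P(S) = 0.42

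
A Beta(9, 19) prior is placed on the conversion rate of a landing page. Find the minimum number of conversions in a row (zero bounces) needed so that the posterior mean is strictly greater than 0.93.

k = 244

After k conversions and 0 bounces the posterior is Beta(9+k, 19), with mean (9+k)/(9+19+k).
Set (9+k)/(28+k) > 0.93 and solve: k > (0.93·28 − 9)/(1 − 0.93) = 243.429.
The smallest integer exceeding 243.429 is 244.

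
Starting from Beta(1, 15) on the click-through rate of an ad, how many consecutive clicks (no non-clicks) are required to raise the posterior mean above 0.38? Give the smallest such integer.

After k clicks and 0 non-clicks the posterior is Beta(1+k, 15), with mean (1+k)/(1+15+k).
Set (1+k)/(16+k) > 0.38 and solve: k > (0.38·16 − 1)/(1 − 0.38) = 8.194.
The smallest integer exceeding 8.194 is 9, and checking k=9: (10)/(25) = 0.4000 > 0.38.

k = 9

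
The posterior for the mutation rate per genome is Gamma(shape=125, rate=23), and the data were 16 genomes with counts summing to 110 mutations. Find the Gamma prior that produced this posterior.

A Gamma(α, β) prior (rate parametrization) on a Poisson rate with n observations summing to S gives posterior Gamma(α+S, β+n).
So α = 125 − 110 = 15 and β = 23 − 16 = 7.

Gamma(shape=15, rate=7)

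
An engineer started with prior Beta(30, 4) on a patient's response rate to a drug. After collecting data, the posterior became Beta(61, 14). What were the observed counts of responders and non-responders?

Under Beta–binomial conjugacy the posterior parameters are (α+s, β+f).
So s = 61 − 30 = 31 and f = 14 − 4 = 10.

31 responders and 10 non-responders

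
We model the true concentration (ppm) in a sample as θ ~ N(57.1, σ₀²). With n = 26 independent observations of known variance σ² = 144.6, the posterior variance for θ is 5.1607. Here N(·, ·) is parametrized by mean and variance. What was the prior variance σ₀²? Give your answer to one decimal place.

For the Normal–Normal model with known σ², precisions add: τ_n = τ₀ + n/σ².
So 1/σ₀² = 1/5.1607 − 26/144.6 = 0.193772 − 0.179806 = 0.013966.
Hence σ₀² = 1/0.013966 ≈ 71.6.

σ₀² = 71.6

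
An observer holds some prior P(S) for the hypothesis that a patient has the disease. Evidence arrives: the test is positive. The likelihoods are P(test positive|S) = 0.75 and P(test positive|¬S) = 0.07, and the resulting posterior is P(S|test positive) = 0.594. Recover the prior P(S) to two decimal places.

In odds form, posterior odds = prior odds × likelihood ratio, so prior odds = posterior odds ÷ LR.
Posterior odds = 0.594/(1−0.594) = 1.4631. LR = 0.75/0.07 = 10.7143.
Prior odds = 1.4631/10.7143 = 0.1366, so P(S) = 0.1366/(1+0.1366) ≈ 0.12.

P(S) = 0.12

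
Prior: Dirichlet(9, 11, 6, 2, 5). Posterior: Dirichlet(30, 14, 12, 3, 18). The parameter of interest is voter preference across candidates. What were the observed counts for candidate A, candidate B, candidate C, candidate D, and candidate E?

counts (21, 3, 6, 1, 13)

For a Dirichlet(α) prior with multinomial counts c, the posterior is Dirichlet(α + c) componentwise.
Counts are posterior − prior componentwise: 30−9=21, 14−11=3, 12−6=6, 3−2=1, 18−5=13.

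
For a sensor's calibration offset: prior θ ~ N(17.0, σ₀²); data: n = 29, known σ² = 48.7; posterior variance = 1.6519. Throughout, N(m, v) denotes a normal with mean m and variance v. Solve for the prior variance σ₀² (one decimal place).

For the Normal–Normal model with known σ², precisions add: τ_n = τ₀ + n/σ².
So 1/σ₀² = 1/1.6519 − 29/48.7 = 0.605364 − 0.595483 = 0.009881.
Hence σ₀² = 1/0.009881 ≈ 101.2.

σ₀² = 101.2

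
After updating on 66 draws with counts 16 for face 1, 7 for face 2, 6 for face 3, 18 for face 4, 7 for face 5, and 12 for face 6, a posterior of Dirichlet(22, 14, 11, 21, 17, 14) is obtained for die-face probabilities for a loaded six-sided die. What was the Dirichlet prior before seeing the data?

Dirichlet(6, 7, 5, 3, 10, 2)

For a Dirichlet(α) prior with multinomial counts c, the posterior is Dirichlet(α + c) componentwise.
Subtract each count from the matching posterior parameter: 22−16=6, 14−7=7, 11−6=5, 21−18=3, 17−7=10, 14−12=2.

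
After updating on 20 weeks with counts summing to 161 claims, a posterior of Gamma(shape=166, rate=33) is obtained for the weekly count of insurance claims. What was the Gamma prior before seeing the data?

Gamma–Poisson conjugacy: posterior shape = α + Σxᵢ, posterior rate = β + n.
So α = 166 − 161 = 5 and β = 33 − 20 = 13.

Gamma(shape=5, rate=13)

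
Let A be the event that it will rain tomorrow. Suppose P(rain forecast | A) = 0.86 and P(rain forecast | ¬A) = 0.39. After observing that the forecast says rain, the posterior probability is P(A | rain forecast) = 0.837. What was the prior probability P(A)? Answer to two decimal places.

P(A) = 0.70

In odds form, posterior odds = prior odds × likelihood ratio, so prior odds = posterior odds ÷ LR.
Posterior odds = 0.837/(1−0.837) = 5.1350. LR = 0.86/0.39 = 2.2051.
Prior odds = 5.1350/2.2051 = 2.3287, so P(A) = 2.3287/(1+2.3287) ≈ 0.70.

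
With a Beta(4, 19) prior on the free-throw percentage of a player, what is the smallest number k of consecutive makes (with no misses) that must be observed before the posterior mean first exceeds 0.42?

After k makes and 0 misses the posterior is Beta(4+k, 19), with mean (4+k)/(4+19+k).
Set (4+k)/(23+k) > 0.42 and solve: k > (0.42·23 − 4)/(1 − 0.42) = 9.759.
The smallest integer exceeding 9.759 is 10.

k = 10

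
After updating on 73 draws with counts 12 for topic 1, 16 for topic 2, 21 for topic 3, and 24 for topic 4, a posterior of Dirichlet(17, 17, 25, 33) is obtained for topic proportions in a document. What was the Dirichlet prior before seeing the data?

For a Dirichlet(α) prior with multinomial counts c, the posterior is Dirichlet(α + c) componentwise.
Subtract each count from the matching posterior parameter: 17−12=5, 17−16=1, 25−21=4, 33−24=9.

Dirichlet(5, 1, 4, 9)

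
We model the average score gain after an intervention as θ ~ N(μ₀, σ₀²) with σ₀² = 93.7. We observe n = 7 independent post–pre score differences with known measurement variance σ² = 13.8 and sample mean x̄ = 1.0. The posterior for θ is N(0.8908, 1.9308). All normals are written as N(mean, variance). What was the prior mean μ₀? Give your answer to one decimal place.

μ₀ = -4.3

With known observation variance, the Normal–Normal posterior has precision τ_n = τ₀ + n/σ² and mean μ_n = (τ₀μ₀ + (n/σ²)x̄)/τ_n.
Here τ₀ = 1/93.7 = 0.010672 and τ_data = 7/13.8 = 0.507246, so τ_n = 0.517918.
Rearranging for μ₀: μ₀ = (μ_n·τ_n − τ_data·x̄)/τ₀ = (0.8908·0.517918 − 0.507246·1.0) / 0.010672 = -0.045885/0.010672 ≈ -4.3.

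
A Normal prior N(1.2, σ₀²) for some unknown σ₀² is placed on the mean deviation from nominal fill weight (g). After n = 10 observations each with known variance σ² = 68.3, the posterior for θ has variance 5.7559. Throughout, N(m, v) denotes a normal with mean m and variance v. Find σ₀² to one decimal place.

σ₀² = 36.6

For the Normal–Normal model with known σ², precisions add: τ_n = τ₀ + n/σ².
So 1/σ₀² = 1/5.7559 − 10/68.3 = 0.173735 − 0.146413 = 0.027322.
Hence σ₀² = 1/0.027322 ≈ 36.6.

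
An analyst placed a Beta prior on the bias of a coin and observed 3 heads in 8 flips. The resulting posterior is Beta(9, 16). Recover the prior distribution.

Beta(6, 11)

A Beta(α, β) prior with s successes and f failures in binomial data gives a Beta(α+s, β+f) posterior.
Subtract the data counts: 9−3=6, 16−5=11.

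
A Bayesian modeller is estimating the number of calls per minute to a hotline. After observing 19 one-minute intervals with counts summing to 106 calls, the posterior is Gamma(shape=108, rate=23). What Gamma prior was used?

Gamma–Poisson conjugacy: posterior shape = α + Σxᵢ, posterior rate = β + n.
So α = 108 − 106 = 2 and β = 23 − 19 = 4.

Gamma(shape=2, rate=4)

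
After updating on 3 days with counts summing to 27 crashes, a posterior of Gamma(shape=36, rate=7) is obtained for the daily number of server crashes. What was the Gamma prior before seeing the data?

Gamma(shape=9, rate=4)

Gamma–Poisson conjugacy: posterior shape = α + Σxᵢ, posterior rate = β + n.
So α = 36 − 27 = 9 and β = 7 − 3 = 4.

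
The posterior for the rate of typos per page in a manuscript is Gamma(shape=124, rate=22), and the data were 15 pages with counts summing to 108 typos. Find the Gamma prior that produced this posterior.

Gamma(shape=16, rate=7)

Gamma–Poisson conjugacy: posterior shape = α + Σxᵢ, posterior rate = β + n.
So α = 124 − 108 = 16 and β = 22 − 15 = 7.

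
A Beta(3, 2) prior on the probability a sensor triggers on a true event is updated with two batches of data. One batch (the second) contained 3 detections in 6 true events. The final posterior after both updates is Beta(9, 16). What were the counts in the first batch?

3 detections and 11 misses

Sequential conjugate updates are equivalent to a single update on the pooled data, so total successes = posterior α − prior α and total failures = posterior β − prior β.
Total across both batches: 9−3=6 detections, 16−2=14 misses.
Subtract the second batch: 6−3=3 detections and 14−3=11 misses.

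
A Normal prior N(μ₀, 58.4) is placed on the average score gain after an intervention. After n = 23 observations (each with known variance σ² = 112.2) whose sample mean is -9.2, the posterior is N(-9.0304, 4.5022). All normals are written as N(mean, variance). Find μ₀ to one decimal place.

μ₀ = -7.0

The posterior mean is a precision-weighted average: μ_n = (τ₀μ₀ + τ_data·x̄)/(τ₀+τ_data), with τ₀=1/σ₀² and τ_data=n/σ².
Here τ₀ = 1/58.4 = 0.017123 and τ_data = 23/112.2 = 0.204991, so τ_n = 0.222114.
Rearranging for μ₀: μ₀ = (μ_n·τ_n − τ_data·x̄)/τ₀ = (-9.0304·0.222114 − 0.204991·-9.2) / 0.017123 = -0.119861/0.017123 ≈ -7.0.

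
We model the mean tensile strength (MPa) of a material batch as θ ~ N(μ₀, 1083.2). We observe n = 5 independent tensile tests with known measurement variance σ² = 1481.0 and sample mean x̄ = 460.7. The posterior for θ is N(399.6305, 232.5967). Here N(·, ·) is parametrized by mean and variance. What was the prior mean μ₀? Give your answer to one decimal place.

With known observation variance, the Normal–Normal posterior has precision τ_n = τ₀ + n/σ² and mean μ_n = (τ₀μ₀ + (n/σ²)x̄)/τ_n.
Here τ₀ = 1/1083.2 = 0.000923 and τ_data = 5/1481.0 = 0.003376, so τ_n = 0.004299.
Rearranging for μ₀: μ₀ = (μ_n·τ_n − τ_data·x̄)/τ₀ = (399.6305·0.004299 − 0.003376·460.7) / 0.000923 = 0.162688/0.000923 ≈ 176.3.

μ₀ = 176.3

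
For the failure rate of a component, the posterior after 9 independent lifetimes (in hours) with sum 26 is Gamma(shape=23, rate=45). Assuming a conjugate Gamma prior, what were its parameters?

Gamma–exponential conjugacy: posterior shape = α + n, posterior rate = β + Σtᵢ.
So α = 23 − 9 = 14 and β = 45 − 26 = 19.

Gamma(shape=14, rate=19)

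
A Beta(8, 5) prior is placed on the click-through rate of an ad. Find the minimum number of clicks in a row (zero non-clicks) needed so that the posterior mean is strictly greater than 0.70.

After k clicks and 0 non-clicks the posterior is Beta(8+k, 5), with mean (8+k)/(8+5+k).
Set (8+k)/(13+k) > 0.70 and solve: k > (0.70·13 − 8)/(1 − 0.70) = 3.667.
The smallest integer exceeding 3.667 is 4.

k = 4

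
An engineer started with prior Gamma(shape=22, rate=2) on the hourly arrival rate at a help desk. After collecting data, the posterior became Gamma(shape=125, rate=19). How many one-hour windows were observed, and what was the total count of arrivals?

A Gamma(α, β) prior (rate parametrization) on a Poisson rate with n observations summing to S gives posterior Gamma(α+S, β+n).
Matching: Σxᵢ = 125 − 22 = 103 and n = 19 − 2 = 17.

n = 17 one-hour windows with total 103 arrivals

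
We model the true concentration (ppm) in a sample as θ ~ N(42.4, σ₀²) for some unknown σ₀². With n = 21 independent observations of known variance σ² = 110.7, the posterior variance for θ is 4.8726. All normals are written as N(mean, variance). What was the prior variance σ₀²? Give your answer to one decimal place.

σ₀² = 64.4

For the Normal–Normal model with known σ², precisions add: τ_n = τ₀ + n/σ².
So 1/σ₀² = 1/4.8726 − 21/110.7 = 0.205229 − 0.189702 = 0.015527.
Hence σ₀² = 1/0.015527 ≈ 64.4.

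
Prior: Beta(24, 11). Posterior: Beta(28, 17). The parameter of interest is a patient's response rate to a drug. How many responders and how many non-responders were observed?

A Beta(a, b) prior with s successes and f failures in binomial data gives a Beta(a+s, b+f) posterior.
Match parameters: s=28−24=4, f=17−11=6.

4 responders and 6 non-responders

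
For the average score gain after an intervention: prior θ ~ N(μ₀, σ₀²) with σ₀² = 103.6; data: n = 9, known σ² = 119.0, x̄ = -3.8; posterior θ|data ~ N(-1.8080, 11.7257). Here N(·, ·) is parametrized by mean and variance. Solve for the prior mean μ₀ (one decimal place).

The posterior mean is a precision-weighted average: μ_n = (τ₀μ₀ + τ_data·x̄)/(τ₀+τ_data), with τ₀=1/σ₀² and τ_data=n/σ².
Here τ₀ = 1/103.6 = 0.009653 and τ_data = 9/119.0 = 0.075630, so τ_n = 0.085283.
Rearranging for μ₀: μ₀ = (μ_n·τ_n − τ_data·x̄)/τ₀ = (-1.8080·0.085283 − 0.075630·-3.8) / 0.009653 = 0.133202/0.009653 ≈ 13.8.

μ₀ = 13.8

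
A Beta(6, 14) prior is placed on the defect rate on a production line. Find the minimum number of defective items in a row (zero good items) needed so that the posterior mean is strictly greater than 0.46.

After k defective items and 0 good items the posterior is Beta(6+k, 14), with mean (6+k)/(6+14+k).
Set (6+k)/(20+k) > 0.46 and solve: k > (0.46·20 − 6)/(1 − 0.46) = 5.926.
The smallest integer exceeding 5.926 is 6, and checking k=6: (12)/(26) = 0.4615 > 0.46.

k = 6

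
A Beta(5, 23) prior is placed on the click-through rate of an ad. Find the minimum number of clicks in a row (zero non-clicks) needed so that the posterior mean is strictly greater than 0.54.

k = 23

After k clicks and 0 non-clicks the posterior is Beta(5+k, 23), with mean (5+k)/(5+23+k).
Set (5+k)/(28+k) > 0.54 and solve: k > (0.54·28 − 5)/(1 − 0.54) = 22.000.
The smallest integer exceeding 22.000 is 23.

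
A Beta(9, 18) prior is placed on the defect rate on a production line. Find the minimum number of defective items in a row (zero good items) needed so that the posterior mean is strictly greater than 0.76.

After k defective items and 0 good items the posterior is Beta(9+k, 18), with mean (9+k)/(9+18+k).
Set (9+k)/(27+k) > 0.76 and solve: k > (0.76·27 − 9)/(1 − 0.76) = 48.000.
The smallest integer exceeding 48.000 is 49, and checking k=49: (58)/(76) = 0.7632 > 0.76.

k = 49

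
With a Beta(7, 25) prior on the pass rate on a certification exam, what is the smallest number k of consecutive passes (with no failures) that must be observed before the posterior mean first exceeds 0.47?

After k passes and 0 failures the posterior is Beta(7+k, 25), with mean (7+k)/(7+25+k).
Set (7+k)/(32+k) > 0.47 and solve: k > (0.47·32 − 7)/(1 − 0.47) = 15.170.
The smallest integer exceeding 15.170 is 16.

k = 16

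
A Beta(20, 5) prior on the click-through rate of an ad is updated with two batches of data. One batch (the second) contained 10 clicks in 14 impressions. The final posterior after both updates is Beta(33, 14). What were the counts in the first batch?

3 clicks and 5 non-clicks

Because Beta–binomial updating is additive in the counts, the combined data contributed (α_post−α_prior, β_post−β_prior) successes and failures.
Total across both batches: 33−20=13 clicks, 14−5=9 non-clicks.
Subtract the second batch: 13−10=3 clicks and 9−4=5 non-clicks.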